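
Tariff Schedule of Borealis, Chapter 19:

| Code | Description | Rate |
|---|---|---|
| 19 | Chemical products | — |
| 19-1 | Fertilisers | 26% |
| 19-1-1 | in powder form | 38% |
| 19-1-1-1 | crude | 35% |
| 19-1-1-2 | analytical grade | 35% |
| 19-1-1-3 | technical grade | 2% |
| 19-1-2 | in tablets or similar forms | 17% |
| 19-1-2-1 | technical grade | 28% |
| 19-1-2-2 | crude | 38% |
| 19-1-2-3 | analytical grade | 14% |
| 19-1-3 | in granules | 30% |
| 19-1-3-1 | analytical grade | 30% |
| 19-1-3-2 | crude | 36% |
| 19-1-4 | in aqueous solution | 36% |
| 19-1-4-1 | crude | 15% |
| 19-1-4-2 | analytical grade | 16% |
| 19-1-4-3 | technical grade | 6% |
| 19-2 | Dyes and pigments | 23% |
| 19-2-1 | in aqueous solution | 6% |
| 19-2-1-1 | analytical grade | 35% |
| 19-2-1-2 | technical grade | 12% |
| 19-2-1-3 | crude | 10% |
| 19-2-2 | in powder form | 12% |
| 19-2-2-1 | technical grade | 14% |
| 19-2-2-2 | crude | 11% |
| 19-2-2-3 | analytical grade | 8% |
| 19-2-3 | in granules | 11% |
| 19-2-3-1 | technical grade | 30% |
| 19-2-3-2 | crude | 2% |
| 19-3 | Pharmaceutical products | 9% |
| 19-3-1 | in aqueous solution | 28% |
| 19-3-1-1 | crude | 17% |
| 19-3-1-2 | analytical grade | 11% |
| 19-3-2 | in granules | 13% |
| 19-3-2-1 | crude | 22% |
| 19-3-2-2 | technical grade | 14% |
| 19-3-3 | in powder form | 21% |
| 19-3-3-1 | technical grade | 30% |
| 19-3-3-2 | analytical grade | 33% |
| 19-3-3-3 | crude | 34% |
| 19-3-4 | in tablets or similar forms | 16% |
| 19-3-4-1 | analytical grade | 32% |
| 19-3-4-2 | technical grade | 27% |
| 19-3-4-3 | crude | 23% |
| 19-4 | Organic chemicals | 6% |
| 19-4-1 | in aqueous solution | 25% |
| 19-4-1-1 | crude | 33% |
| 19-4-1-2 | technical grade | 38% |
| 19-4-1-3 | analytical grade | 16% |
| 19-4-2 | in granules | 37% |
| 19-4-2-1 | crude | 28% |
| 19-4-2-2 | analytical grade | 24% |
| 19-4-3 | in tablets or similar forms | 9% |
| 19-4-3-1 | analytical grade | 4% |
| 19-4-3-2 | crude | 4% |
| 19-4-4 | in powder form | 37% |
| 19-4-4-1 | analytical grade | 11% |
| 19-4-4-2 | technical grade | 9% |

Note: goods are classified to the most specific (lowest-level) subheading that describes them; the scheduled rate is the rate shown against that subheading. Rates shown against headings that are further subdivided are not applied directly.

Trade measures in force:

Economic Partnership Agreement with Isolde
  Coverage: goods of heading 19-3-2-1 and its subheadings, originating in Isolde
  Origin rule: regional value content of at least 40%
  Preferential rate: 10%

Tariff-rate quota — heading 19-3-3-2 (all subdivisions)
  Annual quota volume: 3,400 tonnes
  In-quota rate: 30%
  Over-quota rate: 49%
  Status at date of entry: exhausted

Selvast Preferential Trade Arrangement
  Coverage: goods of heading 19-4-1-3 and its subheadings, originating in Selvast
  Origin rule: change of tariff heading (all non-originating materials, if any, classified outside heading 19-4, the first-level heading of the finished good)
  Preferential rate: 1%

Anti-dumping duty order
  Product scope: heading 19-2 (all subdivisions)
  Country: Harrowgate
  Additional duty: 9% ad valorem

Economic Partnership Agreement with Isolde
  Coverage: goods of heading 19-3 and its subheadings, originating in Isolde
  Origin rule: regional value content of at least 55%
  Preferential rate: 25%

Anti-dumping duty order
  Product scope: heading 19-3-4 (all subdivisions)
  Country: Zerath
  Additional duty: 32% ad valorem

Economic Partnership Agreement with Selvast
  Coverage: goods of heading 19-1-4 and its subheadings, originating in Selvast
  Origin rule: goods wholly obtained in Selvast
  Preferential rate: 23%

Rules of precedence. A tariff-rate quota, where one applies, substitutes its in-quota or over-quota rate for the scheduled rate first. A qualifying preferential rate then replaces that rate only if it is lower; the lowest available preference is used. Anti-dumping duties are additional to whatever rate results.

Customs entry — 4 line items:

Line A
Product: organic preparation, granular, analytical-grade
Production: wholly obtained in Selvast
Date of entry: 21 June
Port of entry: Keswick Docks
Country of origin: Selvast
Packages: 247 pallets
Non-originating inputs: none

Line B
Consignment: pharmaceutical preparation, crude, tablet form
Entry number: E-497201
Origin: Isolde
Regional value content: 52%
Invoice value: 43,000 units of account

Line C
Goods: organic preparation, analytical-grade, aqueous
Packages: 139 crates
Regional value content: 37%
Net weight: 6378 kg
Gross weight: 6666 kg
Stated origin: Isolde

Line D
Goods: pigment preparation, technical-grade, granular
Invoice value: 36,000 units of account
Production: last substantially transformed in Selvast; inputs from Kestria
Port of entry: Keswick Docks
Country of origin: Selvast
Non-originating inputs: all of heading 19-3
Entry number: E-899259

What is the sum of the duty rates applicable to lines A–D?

Line A: organic → 19-4; granular → 19-4-2; analytical-grade → 19-4-2-2. Scheduled 24%. Selvast agreement on 19-4-1-3: 19-4-2-2 not covered; Selvast agreement on 19-1-4: 19-4-2-2 not covered. → 24%.
Line B: pharmaceutical → 19-3; tablet form → 19-3-4; crude → 19-3-4-3. Scheduled 23%. Isolde agreement on 19-3-2-1: 19-3-4-3 not covered; Isolde agreement on 19-3: RVC < 55%. → 23%.
Line C: organic → 19-4; aqueous → 19-4-1; analytical-grade → 19-4-1-3. Scheduled 16%. Isolde agreement on 19-3-2-1: 19-4-1-3 not covered; Isolde agreement on 19-3: 19-4-1-3 not covered. → 16%.
Line D: pigment → 19-2; granular → 19-2-3; technical-grade → 19-2-3-1. Scheduled 30%. Selvast agreement on 19-4-1-3: 19-2-3-1 not covered; Selvast agreement on 19-1-4: 19-2-3-1 not covered. → 30%.
Sum: 24% + 23% + 16% + 30% = 93%.

93%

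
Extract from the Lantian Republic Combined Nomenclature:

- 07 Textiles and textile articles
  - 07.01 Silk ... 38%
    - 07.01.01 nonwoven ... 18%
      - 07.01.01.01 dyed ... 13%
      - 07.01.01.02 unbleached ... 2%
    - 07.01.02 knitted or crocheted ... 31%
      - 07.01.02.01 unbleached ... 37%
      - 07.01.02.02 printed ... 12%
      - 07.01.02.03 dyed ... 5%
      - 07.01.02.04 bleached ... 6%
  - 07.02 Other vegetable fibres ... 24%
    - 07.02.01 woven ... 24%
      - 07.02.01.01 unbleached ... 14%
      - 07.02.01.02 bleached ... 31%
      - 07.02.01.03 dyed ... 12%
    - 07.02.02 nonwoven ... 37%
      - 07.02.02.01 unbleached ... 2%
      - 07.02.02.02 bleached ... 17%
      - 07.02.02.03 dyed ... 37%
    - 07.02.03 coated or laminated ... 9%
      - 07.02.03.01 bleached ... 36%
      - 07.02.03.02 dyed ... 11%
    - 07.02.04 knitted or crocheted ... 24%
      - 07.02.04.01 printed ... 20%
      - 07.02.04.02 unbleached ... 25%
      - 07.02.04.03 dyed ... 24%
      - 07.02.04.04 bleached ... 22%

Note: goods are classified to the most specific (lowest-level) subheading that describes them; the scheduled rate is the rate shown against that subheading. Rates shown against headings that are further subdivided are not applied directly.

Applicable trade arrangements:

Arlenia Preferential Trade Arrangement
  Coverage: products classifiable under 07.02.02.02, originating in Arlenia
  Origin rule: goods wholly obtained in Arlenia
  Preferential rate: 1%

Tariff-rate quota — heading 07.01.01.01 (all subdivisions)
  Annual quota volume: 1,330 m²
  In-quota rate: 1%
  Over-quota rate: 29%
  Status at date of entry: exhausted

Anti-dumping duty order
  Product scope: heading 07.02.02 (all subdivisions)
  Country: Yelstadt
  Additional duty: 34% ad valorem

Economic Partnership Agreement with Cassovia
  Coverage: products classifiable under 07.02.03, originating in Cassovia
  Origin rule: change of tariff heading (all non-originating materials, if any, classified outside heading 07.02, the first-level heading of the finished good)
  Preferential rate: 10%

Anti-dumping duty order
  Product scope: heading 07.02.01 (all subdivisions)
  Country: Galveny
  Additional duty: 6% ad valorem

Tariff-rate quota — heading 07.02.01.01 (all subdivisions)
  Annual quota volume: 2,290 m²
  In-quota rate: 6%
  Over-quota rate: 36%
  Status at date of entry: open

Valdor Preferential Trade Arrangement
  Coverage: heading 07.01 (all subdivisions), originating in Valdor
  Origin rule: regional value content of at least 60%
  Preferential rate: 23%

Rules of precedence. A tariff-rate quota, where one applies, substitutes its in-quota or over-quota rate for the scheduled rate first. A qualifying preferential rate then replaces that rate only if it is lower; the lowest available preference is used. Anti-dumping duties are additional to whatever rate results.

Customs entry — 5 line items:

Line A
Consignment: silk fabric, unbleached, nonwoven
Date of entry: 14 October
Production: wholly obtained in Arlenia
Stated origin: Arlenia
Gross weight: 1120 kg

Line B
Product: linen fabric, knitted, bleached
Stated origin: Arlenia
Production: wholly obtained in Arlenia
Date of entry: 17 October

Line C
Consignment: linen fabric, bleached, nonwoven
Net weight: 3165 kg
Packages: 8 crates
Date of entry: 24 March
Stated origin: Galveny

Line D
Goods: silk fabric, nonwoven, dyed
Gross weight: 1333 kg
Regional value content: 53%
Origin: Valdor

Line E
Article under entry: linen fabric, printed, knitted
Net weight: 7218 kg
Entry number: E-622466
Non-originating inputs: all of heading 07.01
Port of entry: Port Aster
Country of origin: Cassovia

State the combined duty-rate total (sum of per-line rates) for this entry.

Line A: silk → 07.01; nonwoven → 07.01.01; unbleached → 07.01.01.02. Scheduled 2%. Arlenia agreement on 07.02.02.02: 07.01.01.02 not covered. → 2%.
Line B: linen → 07.02; knitted → 07.02.04; bleached → 07.02.04.04. Scheduled 22%. Arlenia agreement on 07.02.02.02: 07.02.04.04 not covered. → 22%.
Line C: linen → 07.02; nonwoven → 07.02.02; bleached → 07.02.02.02. Scheduled 17%. No special measure applies. → 17%.
Line D: silk → 07.01; nonwoven → 07.01.01; dyed → 07.01.01.01. Scheduled 13%. quota on 07.01.01.01 exhausted → over-quota 29%; Valdor agreement on 07.01: RVC < 60%. → 29%.
Line E: linen → 07.02; knitted → 07.02.04; printed → 07.02.04.01. Scheduled 20%. Cassovia agreement on 07.02.03: 07.02.04.01 not covered. → 20%.
Sum: 2% + 22% + 17% + 29% + 20% = 90%.

90%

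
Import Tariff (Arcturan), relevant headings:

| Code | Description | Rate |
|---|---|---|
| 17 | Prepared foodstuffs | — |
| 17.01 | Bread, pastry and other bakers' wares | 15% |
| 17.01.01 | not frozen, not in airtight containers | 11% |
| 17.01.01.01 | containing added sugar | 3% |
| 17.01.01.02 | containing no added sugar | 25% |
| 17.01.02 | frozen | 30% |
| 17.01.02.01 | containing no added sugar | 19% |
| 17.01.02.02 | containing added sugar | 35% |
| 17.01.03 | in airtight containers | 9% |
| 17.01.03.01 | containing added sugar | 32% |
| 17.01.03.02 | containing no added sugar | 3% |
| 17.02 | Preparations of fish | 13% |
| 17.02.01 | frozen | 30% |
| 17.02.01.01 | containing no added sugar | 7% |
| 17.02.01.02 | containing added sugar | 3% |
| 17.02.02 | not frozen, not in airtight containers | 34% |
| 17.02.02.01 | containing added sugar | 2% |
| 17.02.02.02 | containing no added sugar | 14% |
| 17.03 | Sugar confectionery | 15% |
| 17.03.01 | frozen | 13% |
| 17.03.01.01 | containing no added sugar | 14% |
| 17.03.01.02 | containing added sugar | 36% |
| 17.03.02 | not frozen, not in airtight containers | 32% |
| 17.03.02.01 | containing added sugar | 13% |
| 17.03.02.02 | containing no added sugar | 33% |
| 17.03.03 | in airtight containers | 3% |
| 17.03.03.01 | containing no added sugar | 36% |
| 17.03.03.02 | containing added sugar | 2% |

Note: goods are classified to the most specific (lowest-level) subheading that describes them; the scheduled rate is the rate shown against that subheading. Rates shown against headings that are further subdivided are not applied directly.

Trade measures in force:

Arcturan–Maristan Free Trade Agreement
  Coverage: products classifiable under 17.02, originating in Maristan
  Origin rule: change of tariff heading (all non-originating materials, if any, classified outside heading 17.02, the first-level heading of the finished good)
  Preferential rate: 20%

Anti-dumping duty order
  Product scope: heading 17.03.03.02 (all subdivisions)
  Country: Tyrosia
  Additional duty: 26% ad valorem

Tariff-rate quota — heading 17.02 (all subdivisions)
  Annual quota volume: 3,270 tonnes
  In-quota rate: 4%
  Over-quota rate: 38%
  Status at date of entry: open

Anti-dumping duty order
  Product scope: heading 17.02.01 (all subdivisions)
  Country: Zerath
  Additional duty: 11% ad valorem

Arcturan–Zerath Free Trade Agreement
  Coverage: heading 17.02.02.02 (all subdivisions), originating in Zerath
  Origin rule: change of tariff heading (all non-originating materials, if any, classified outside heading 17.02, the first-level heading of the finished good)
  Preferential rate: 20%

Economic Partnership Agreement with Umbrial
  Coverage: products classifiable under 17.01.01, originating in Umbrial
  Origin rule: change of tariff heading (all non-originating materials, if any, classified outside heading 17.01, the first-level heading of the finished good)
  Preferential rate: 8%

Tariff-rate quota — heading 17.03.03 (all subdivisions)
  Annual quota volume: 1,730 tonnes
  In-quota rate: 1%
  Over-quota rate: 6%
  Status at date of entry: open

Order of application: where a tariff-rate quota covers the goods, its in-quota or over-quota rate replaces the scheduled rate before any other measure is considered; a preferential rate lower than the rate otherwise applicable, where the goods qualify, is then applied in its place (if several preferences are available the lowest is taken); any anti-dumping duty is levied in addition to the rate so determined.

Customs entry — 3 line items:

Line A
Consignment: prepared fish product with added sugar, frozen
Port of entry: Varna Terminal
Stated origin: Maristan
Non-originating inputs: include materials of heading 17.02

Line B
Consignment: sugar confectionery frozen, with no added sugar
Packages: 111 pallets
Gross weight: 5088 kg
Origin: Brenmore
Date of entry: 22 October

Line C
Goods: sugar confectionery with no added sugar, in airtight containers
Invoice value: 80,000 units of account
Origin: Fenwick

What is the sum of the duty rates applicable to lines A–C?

19%

Line A: prepared fish product → 17.02; frozen → 17.02.01; with added sugar → 17.02.01.02. Scheduled 3%. quota on 17.02 open → in-quota 4%; Maristan agreement on 17.02: CTH not met. → 4%.
Line B: sugar confectionery → 17.03; frozen → 17.03.01; with no added sugar → 17.03.01.01. Scheduled 14%. No special measure applies. → 14%.
Line C: sugar confectionery → 17.03; in airtight containers → 17.03.03; with no added sugar → 17.03.03.01. Scheduled 36%. quota on 17.03.03 open → in-quota 1%. → 1%.
Sum: 4% + 14% + 1% = 19%.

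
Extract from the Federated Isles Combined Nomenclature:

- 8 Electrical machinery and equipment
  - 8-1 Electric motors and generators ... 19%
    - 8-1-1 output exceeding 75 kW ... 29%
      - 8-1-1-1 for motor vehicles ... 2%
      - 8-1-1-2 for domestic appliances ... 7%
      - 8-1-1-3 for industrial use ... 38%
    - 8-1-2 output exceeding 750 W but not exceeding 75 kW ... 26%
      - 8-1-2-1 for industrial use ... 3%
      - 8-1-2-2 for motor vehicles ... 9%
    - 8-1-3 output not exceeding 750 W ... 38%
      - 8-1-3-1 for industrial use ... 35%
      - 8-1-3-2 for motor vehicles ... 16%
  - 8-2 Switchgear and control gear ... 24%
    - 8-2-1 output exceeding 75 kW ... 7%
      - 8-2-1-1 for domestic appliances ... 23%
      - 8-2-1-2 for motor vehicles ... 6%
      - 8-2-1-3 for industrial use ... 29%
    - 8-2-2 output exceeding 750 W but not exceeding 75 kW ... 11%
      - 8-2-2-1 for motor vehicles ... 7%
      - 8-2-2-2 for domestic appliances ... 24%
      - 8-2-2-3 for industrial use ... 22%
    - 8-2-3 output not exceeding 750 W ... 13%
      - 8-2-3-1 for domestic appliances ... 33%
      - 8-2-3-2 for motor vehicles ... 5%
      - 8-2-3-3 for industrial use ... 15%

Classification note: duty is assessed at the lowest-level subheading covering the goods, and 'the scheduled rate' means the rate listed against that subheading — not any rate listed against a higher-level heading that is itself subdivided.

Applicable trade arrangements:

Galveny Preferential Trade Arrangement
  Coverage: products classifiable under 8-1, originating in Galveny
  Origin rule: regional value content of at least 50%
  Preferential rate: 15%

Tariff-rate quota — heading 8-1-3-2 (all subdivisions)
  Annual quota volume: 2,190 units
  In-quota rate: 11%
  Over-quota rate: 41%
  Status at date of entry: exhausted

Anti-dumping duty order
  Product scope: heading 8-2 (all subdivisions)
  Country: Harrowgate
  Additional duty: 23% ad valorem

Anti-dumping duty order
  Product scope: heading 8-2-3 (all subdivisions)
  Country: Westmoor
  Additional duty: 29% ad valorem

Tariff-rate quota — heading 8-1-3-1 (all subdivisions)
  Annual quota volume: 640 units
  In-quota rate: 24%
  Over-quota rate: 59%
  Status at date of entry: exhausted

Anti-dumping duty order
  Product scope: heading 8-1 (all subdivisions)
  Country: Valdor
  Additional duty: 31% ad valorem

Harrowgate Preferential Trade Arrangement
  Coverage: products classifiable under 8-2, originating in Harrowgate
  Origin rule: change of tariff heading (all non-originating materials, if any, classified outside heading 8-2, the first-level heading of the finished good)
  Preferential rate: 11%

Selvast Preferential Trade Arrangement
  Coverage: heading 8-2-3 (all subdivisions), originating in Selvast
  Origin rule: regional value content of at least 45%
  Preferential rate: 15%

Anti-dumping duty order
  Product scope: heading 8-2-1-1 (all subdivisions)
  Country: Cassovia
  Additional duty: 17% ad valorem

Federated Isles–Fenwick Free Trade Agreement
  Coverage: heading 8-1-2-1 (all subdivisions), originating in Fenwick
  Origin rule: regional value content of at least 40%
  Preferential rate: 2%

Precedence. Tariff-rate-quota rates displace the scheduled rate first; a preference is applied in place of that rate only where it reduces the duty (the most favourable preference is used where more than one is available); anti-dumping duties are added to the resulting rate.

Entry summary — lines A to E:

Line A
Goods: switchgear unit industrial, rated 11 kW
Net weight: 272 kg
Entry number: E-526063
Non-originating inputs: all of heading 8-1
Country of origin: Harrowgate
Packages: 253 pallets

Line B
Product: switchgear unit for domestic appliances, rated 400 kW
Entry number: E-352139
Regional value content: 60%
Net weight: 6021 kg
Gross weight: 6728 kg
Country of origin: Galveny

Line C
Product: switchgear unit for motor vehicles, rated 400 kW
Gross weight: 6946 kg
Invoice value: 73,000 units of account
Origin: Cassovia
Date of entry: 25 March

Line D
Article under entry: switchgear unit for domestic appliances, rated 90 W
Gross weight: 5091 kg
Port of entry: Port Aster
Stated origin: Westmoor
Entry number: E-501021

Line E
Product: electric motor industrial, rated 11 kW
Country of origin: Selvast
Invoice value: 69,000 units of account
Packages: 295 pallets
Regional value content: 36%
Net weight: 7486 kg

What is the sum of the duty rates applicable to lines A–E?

Line A: switchgear unit → 8-2; rated 11 kW → 8-2-2; industrial → 8-2-2-3. Scheduled 22%. Harrowgate agreement on 8-2: CTH met → 11% available; preferential 11%; anti-dumping (Harrowgate, 8-2): +23%; total 11% + 23% = 34%. → 34%.
Line B: switchgear unit → 8-2; rated 400 kW → 8-2-1; for domestic appliances → 8-2-1-1. Scheduled 23%. Galveny agreement on 8-1: 8-2-1-1 not covered. → 23%.
Line C: switchgear unit → 8-2; rated 400 kW → 8-2-1; for motor vehicles → 8-2-1-2. Scheduled 6%. No special measure applies. → 6%.
Line D: switchgear unit → 8-2; rated 90 W → 8-2-3; for domestic appliances → 8-2-3-1. Scheduled 33%. anti-dumping (Westmoor, 8-2-3): +29%; total 33% + 29% = 62%. → 62%.
Line E: electric motor → 8-1; rated 11 kW → 8-1-2; industrial → 8-1-2-1. Scheduled 3%. Selvast agreement on 8-2-3: 8-1-2-1 not covered. → 3%.
Sum: 34% + 23% + 6% + 62% + 3% = 128%.

128%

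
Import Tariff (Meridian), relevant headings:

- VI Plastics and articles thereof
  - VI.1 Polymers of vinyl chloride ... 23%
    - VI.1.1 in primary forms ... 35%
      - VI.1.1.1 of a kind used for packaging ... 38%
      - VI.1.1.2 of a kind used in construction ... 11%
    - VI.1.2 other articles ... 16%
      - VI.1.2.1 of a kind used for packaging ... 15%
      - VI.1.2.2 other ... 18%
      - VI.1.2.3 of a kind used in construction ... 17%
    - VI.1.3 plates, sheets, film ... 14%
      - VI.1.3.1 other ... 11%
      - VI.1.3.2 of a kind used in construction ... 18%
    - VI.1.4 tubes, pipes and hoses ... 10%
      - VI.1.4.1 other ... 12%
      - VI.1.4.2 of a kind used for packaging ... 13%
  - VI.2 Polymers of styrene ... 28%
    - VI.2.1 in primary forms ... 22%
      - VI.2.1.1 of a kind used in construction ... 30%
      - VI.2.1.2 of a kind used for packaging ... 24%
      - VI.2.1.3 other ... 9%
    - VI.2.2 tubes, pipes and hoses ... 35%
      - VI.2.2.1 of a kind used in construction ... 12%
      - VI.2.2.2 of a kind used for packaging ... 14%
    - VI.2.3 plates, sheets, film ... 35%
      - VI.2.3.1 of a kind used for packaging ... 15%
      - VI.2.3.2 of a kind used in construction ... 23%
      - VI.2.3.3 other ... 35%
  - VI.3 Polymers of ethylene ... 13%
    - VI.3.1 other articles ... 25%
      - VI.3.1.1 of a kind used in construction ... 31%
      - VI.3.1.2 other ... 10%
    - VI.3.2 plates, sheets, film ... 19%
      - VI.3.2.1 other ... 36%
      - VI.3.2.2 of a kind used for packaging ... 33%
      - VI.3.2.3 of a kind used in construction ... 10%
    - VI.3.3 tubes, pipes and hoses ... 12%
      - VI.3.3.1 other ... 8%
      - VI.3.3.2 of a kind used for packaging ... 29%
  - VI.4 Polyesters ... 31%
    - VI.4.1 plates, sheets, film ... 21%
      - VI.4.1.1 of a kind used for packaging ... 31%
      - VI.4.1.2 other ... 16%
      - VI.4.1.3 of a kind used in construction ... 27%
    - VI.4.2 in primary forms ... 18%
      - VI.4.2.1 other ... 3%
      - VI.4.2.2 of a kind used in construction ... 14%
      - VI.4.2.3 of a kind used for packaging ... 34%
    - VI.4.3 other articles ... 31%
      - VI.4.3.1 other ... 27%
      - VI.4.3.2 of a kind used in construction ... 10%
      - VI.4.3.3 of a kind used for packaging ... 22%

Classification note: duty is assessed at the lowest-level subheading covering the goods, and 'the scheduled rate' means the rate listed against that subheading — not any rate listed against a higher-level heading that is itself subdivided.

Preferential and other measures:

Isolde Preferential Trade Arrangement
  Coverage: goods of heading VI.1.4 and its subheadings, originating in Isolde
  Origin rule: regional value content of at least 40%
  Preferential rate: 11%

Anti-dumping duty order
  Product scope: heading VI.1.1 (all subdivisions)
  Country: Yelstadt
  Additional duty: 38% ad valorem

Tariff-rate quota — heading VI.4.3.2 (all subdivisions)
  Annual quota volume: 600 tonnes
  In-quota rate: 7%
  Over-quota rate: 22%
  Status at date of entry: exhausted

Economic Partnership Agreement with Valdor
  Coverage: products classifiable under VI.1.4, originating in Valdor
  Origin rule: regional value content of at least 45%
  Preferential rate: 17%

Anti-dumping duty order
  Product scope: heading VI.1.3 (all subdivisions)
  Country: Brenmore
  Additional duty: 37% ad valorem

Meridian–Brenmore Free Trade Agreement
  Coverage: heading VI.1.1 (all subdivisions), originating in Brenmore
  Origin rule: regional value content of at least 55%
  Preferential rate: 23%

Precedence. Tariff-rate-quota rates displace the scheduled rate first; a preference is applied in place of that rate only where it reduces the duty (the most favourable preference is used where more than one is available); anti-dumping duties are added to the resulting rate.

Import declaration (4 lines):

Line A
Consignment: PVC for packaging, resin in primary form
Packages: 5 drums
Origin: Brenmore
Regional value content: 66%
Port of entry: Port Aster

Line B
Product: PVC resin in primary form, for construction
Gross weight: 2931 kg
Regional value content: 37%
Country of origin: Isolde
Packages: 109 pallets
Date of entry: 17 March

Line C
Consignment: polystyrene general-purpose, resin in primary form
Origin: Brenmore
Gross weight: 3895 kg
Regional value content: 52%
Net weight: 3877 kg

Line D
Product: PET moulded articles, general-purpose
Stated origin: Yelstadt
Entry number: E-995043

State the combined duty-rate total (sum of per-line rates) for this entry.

70%

Line A: PVC → VI.1; resin in primary form → VI.1.1; for packaging → VI.1.1.1. Scheduled 38%. Brenmore agreement on VI.1.1: RVC ≥ 55% → 23% available; preferential 23%. → 23%.
Line B: PVC → VI.1; resin in primary form → VI.1.1; for construction → VI.1.1.2. Scheduled 11%. Isolde agreement on VI.1.4: VI.1.1.2 not covered. → 11%.
Line C: polystyrene → VI.2; resin in primary form → VI.2.1; general-purpose → VI.2.1.3. Scheduled 9%. Brenmore agreement on VI.1.1: VI.2.1.3 not covered. → 9%.
Line D: PET → VI.4; moulded articles → VI.4.3; general-purpose → VI.4.3.1. Scheduled 27%. No special measure applies. → 27%.
Sum: 23% + 11% + 9% + 27% = 70%.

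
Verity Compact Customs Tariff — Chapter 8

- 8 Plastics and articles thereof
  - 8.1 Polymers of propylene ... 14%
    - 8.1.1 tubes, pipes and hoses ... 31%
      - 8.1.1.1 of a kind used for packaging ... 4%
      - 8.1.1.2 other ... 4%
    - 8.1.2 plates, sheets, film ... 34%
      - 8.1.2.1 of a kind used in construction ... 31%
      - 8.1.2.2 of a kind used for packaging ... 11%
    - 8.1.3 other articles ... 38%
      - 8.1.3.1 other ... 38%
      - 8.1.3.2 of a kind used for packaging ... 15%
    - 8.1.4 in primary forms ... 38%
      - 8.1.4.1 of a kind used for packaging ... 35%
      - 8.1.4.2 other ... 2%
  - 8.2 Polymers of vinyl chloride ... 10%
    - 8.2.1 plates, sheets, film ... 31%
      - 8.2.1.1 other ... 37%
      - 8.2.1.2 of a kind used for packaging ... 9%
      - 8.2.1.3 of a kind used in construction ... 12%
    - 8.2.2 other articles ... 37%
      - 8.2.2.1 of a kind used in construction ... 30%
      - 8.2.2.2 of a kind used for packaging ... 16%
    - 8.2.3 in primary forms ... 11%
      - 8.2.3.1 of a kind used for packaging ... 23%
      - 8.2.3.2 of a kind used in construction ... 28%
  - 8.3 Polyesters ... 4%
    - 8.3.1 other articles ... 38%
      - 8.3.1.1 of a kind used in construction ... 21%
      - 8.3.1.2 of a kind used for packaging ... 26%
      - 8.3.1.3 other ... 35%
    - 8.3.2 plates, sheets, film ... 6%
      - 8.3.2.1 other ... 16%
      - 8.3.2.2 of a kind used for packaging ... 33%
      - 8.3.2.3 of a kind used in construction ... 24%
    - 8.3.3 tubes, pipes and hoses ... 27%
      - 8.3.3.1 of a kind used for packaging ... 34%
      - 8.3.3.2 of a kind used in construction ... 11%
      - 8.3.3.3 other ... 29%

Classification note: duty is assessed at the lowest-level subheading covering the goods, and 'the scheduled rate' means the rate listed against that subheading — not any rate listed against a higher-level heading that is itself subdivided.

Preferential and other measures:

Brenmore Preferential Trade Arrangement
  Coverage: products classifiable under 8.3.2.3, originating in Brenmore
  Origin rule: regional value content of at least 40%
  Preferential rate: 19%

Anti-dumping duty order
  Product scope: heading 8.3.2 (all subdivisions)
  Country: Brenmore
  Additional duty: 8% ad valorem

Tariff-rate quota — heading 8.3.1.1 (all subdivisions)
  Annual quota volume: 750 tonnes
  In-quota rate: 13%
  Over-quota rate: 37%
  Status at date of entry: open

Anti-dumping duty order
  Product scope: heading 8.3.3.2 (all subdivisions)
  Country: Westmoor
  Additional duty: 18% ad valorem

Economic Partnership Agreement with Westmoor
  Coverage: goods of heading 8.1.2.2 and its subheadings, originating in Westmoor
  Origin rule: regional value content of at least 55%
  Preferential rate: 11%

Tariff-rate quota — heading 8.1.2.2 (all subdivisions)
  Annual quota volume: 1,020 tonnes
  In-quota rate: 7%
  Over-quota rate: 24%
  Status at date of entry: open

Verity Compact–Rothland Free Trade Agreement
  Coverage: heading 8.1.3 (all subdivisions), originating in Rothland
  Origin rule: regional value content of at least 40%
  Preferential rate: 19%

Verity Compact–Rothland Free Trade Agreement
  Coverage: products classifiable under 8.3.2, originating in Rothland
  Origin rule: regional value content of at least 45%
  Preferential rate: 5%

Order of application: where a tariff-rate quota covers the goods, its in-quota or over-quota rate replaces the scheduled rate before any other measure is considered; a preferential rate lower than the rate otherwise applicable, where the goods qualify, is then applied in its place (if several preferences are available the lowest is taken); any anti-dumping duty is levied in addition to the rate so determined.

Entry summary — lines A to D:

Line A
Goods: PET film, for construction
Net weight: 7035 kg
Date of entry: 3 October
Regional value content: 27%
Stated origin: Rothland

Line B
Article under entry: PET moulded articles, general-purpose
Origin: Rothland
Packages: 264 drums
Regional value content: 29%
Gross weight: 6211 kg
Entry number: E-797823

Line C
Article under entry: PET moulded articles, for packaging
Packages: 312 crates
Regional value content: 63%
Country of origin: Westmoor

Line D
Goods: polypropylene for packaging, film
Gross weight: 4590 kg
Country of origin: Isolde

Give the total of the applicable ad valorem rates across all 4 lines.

Line A: PET → 8.3; film → 8.3.2; for construction → 8.3.2.3. Scheduled 24%. Rothland agreement on 8.1.3: 8.3.2.3 not covered; Rothland agreement on 8.3.2: RVC < 45%. → 24%.
Line B: PET → 8.3; moulded articles → 8.3.1; general-purpose → 8.3.1.3. Scheduled 35%. Rothland agreement on 8.1.3: 8.3.1.3 not covered; Rothland agreement on 8.3.2: 8.3.1.3 not covered. → 35%.
Line C: PET → 8.3; moulded articles → 8.3.1; for packaging → 8.3.1.2. Scheduled 26%. Westmoor agreement on 8.1.2.2: 8.3.1.2 not covered. → 26%.
Line D: polypropylene → 8.1; film → 8.1.2; for packaging → 8.1.2.2. Scheduled 11%. quota on 8.1.2.2 open → in-quota 7%. → 7%.
Sum: 24% + 35% + 26% + 7% = 92%.

92%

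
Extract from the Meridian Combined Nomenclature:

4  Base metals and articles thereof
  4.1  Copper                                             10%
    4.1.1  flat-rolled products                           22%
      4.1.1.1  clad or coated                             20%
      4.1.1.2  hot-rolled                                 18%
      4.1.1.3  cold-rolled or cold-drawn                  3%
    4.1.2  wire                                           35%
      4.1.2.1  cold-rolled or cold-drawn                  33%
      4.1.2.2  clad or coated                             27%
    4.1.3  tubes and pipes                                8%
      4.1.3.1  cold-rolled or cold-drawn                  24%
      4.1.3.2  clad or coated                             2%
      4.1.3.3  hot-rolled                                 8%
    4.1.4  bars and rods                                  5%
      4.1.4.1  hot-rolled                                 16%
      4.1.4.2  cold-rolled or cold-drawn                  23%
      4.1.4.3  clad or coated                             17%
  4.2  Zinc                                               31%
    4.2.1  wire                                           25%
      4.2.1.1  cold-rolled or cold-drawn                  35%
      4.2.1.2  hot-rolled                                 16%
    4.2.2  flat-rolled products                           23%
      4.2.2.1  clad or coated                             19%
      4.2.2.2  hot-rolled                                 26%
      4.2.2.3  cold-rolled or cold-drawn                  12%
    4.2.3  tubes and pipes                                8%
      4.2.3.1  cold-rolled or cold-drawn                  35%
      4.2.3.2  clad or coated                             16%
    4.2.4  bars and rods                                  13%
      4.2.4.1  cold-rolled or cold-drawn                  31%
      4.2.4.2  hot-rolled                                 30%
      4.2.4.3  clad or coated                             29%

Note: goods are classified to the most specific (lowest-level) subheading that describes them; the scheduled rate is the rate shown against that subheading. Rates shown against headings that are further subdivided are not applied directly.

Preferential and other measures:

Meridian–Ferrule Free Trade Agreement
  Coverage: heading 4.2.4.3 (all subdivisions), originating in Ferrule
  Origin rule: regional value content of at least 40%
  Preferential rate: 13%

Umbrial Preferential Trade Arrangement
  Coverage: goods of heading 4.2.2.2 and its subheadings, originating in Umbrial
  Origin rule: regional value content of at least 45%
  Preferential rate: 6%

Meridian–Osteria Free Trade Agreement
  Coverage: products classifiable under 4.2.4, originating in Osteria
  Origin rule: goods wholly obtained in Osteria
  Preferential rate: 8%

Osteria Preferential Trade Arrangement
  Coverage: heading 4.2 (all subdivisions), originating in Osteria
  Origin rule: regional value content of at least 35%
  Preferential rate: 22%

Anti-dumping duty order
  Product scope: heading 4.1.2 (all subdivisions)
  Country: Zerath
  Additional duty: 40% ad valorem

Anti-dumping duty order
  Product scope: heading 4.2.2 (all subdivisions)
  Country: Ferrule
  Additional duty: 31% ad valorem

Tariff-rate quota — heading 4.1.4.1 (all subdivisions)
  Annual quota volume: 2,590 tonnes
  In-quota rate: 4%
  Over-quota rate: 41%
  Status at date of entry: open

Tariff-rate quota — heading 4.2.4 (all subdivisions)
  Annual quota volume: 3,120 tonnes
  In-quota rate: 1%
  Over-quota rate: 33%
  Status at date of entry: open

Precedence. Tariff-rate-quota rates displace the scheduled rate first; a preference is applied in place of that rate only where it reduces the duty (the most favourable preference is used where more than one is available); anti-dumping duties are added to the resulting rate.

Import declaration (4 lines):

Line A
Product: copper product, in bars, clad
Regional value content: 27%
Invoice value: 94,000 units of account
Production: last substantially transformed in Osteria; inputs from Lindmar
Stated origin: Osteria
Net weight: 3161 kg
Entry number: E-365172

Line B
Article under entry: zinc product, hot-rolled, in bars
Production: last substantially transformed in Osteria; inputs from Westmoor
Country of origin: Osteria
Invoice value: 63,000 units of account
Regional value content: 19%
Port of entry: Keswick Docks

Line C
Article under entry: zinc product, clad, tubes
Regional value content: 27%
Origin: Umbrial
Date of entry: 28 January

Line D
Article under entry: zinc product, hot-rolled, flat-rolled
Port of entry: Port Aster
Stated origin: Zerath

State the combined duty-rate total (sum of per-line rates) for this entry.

Line A: copper → 4.1; in bars → 4.1.4; clad → 4.1.4.3. Scheduled 17%. Osteria agreement on 4.2.4: 4.1.4.3 not covered; Osteria agreement on 4.2: 4.1.4.3 not covered. → 17%.
Line B: zinc → 4.2; in bars → 4.2.4; hot-rolled → 4.2.4.2. Scheduled 30%. quota on 4.2.4 open → in-quota 1%; Osteria agreement on 4.2.4: not wholly obtained; Osteria agreement on 4.2: RVC < 35%. → 1%.
Line C: zinc → 4.2; tubes → 4.2.3; clad → 4.2.3.2. Scheduled 16%. Umbrial agreement on 4.2.2.2: 4.2.3.2 not covered. → 16%.
Line D: zinc → 4.2; flat-rolled → 4.2.2; hot-rolled → 4.2.2.2. Scheduled 26%. No special measure applies. → 26%.
Sum: 17% + 1% + 16% + 26% = 60%.

60%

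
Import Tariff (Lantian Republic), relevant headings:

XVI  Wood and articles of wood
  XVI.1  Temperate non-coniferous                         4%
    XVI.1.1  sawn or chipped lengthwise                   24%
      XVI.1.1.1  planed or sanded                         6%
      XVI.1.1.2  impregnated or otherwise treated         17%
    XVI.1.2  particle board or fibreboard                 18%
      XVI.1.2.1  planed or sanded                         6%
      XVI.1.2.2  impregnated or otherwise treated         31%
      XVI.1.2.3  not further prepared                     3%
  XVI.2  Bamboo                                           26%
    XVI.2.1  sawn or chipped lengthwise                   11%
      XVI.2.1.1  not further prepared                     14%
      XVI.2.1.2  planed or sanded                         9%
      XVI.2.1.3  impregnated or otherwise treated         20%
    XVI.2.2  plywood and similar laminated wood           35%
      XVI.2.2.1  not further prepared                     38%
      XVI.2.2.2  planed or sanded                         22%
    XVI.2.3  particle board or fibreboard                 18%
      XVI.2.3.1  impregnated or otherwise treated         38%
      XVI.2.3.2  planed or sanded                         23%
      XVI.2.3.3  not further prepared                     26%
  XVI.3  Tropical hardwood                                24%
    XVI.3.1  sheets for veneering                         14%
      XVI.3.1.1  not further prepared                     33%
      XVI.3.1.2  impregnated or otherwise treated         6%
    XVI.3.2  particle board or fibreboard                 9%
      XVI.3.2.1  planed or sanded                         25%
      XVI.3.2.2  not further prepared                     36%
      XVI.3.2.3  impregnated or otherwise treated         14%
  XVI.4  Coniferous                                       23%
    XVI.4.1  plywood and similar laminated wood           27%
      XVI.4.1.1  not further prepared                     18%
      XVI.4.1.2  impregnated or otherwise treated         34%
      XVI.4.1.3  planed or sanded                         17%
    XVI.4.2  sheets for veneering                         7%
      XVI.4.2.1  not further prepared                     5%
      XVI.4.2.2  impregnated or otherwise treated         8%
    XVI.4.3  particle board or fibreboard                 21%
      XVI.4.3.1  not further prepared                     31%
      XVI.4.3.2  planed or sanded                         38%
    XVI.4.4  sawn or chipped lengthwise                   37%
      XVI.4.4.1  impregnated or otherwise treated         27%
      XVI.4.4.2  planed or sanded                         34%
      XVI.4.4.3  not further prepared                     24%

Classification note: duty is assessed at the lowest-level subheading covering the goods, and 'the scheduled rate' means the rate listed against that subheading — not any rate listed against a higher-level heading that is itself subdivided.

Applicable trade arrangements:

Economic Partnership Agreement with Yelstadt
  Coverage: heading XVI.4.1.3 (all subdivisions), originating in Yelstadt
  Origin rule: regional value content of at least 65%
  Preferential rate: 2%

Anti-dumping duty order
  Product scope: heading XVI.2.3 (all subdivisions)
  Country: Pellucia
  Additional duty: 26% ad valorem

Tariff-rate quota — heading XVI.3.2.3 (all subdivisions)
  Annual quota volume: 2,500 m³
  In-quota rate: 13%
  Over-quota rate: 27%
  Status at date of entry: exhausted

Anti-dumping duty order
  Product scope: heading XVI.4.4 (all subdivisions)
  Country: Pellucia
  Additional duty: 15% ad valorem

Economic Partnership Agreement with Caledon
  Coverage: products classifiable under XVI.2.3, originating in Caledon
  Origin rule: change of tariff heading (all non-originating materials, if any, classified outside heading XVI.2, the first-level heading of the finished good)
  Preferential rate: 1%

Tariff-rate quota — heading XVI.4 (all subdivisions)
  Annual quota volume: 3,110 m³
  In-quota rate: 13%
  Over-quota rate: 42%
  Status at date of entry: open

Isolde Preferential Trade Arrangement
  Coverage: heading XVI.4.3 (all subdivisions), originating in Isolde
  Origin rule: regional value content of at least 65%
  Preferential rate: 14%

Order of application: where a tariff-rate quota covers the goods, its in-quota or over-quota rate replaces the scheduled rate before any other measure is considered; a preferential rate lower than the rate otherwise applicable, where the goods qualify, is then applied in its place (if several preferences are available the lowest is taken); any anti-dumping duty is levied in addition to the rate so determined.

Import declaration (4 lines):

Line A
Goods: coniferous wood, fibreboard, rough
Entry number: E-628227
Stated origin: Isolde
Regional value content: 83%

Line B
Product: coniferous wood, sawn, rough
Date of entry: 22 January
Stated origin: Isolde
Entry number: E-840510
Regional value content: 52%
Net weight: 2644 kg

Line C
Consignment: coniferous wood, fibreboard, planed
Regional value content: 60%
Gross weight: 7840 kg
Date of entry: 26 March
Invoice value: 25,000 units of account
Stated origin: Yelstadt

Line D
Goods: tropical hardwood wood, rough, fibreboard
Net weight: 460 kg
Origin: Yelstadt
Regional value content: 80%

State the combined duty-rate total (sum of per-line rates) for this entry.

75%

Line A: coniferous → XVI.4; fibreboard → XVI.4.3; rough → XVI.4.3.1. Scheduled 31%. quota on XVI.4 open → in-quota 13%; Isolde agreement on XVI.4.3: RVC ≥ 65% → 14% available; preference 14% not lower than 13% → no reduction. → 13%.
Line B: coniferous → XVI.4; sawn → XVI.4.4; rough → XVI.4.4.3. Scheduled 24%. quota on XVI.4 open → in-quota 13%; Isolde agreement on XVI.4.3: XVI.4.4.3 not covered. → 13%.
Line C: coniferous → XVI.4; fibreboard → XVI.4.3; planed → XVI.4.3.2. Scheduled 38%. quota on XVI.4 open → in-quota 13%; Yelstadt agreement on XVI.4.1.3: XVI.4.3.2 not covered. → 13%.
Line D: tropical hardwood → XVI.3; fibreboard → XVI.3.2; rough → XVI.3.2.2. Scheduled 36%. Yelstadt agreement on XVI.4.1.3: XVI.3.2.2 not covered. → 36%.
Sum: 13% + 13% + 13% + 36% = 75%.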